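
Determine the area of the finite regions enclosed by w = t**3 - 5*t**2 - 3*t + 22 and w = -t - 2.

443/6

Set the curves equal: t**3 - 5*t**2 - 3*t + 22 = -t - 2, so t**3 - 5*t**2 - 2*t + 24 = 0, which factors as (t - 4)*(t - 3)*(t + 2) = 0. The curves meet at t = -2, 3, 4.
On [-2, 3], w = t**3 - 5*t**2 - 3*t + 22 is on top; that piece has area ∫[-2,3] (t**3 - 5*t**2 - 2*t + 24) dt = 875/12.
On [3, 4], w = -t - 2 is on top; that piece has area ∫[3,4] (-(t**3 - 5*t**2 - 2*t + 24)) dt = 11/12.
Total enclosed area = 875/12 + 11/12 = 443/6.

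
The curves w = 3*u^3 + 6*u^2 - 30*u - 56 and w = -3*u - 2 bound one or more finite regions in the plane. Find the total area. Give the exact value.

Set the curves equal: 3*u^3 + 6*u^2 - 30*u - 56 = -3*u - 2, so 3*u^3 + 6*u^2 - 27*u - 54 = 0, which factors as 3*(u - 3)*(u + 2)*(u + 3) = 0. The curves meet at u = -3, -2, 3.
On [-3, -2], w = 3*u^3 + 6*u^2 - 30*u - 56 is on top; that piece has area ∫[-3,-2] (3*u^3 + 6*u^2 - 27*u - 54) du = 11/4.
On [-2, 3], w = -3*u - 2 is on top; that piece has area ∫[-2,3] (-(3*u^3 + 6*u^2 - 27*u - 54)) du = 875/4.
Total enclosed area = 11/4 + 875/4 = 443/2.

443/2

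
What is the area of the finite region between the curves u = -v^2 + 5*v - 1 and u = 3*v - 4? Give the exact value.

Both boundary curves give u as a function of v, so integrate with respect to v. Setting them equal: -v^2 + 2*v + 3 = 0, i.e. -(v - 3)*(v + 1) = 0, so they meet at v = -1, 3.
For v in [-1, 3], u = -v^2 + 5*v - 1 is on the right; area = ∫[-1,3] (-v^2 + 2*v + 3) dv = 32/3.

32/3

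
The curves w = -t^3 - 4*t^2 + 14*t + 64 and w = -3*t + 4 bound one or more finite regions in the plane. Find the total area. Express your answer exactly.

Set the curves equal: -t^3 - 4*t^2 + 14*t + 64 = -3*t + 4, so -t^3 - 4*t^2 + 17*t + 60 = 0, which factors as -(t - 4)*(t + 3)*(t + 5) = 0. The curves meet at t = -5, -3, 4.
On [-5, -3], w = -3*t + 4 is on top; that piece has area ∫[-5,-3] (-(-t^3 - 4*t^2 + 17*t + 60)) dt = 32/3.
On [-3, 4], w = -t^3 - 4*t^2 + 14*t + 64 is on top; that piece has area ∫[-3,4] (-t^3 - 4*t^2 + 17*t + 60) dt = 3773/12.
Total enclosed area = 32/3 + 3773/12 = 3901/12.

3901/12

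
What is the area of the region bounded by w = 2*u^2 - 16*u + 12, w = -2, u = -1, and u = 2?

104/3

The difference (2*u^2 - 16*u + 12) - (-2) = 2*u^2 - 16*u + 14 changes sign at u = 1 inside [-1, 2], so split the integral there.
∫[-1,1] (2*u^2 - 16*u + 14) du = 88/3.
∫[1,2] (2*u^2 - 16*u + 14) du = -16/3; the area of that piece is 16/3.
Total area = 88/3 + 16/3 = 104/3.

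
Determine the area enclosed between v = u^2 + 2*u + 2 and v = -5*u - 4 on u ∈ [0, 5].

955/6

On [0, 5], (u^2 + 2*u + 2) - (-5*u - 4) = u^2 + 7*u + 6 is ≥ 0 throughout, so the area is a single integral of |u^2 + 7*u + 6|.
∫[0,5] (u^2 + 7*u + 6) du = 955/6.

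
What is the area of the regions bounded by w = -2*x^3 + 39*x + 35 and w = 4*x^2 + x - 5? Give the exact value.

Set the curves equal: -2*x^3 + 39*x + 35 = 4*x^2 + x - 5, so -2*x^3 - 4*x^2 + 38*x + 40 = 0, which factors as -2*(x - 4)*(x + 1)*(x + 5) = 0. The curves meet at x = -5, -1, 4.
On [-5, -1], w = 4*x^2 + x - 5 is on top; that piece has area ∫[-5,-1] (-(-2*x^3 - 4*x^2 + 38*x + 40)) dx = 448/3.
On [-1, 4], w = -2*x^3 + 39*x + 35 is on top; that piece has area ∫[-1,4] (-2*x^3 - 4*x^2 + 38*x + 40) dx = 1625/6.
Total enclosed area = 448/3 + 1625/6 = 2521/6.

2521/6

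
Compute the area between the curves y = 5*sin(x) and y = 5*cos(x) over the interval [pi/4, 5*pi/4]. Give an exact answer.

10*sqrt(2)

On [pi/4, 5*pi/4], (5*sin(x)) - (5*cos(x)) = 5*sin(x) - 5*cos(x) is ≥ 0 throughout, so the area is a single integral of |5*sin(x) - 5*cos(x)|.
∫[pi/4,5*pi/4] (5*sin(x) - 5*cos(x)) dx = 10*sqrt(2).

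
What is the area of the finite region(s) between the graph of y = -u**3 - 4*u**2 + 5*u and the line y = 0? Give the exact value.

The curve meets the u-axis where -u**3 - 4*u**2 + 5*u = 0, i.e. -u*(u - 1)*(u + 5) = 0, at u = -5, 0, 1.
On [-5, 0] the curve lies below the axis; ∫[-5,0] (-u**3 - 4*u**2 + 5*u) du = -875/12, giving area 875/12.
On [0, 1] the curve lies above the axis; ∫[0,1] (-u**3 - 4*u**2 + 5*u) du = 11/12, giving area 11/12.
Total area = 875/12 + 11/12 = 443/6.

443/6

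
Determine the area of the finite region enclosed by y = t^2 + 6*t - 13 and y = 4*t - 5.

36

Set the curves equal: t^2 + 6*t - 13 = 4*t - 5, so t^2 + 2*t - 8 = 0, which factors as (t - 2)*(t + 4) = 0. The curves meet at t = -4, 2.
On [-4, 2], y = 4*t - 5 is on top; that piece has area ∫[-4,2] (-(t^2 + 2*t - 8)) dt = 36.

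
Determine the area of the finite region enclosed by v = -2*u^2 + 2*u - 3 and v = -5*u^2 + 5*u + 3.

Set the curves equal: -2*u^2 + 2*u - 3 = -5*u^2 + 5*u + 3, so 3*u^2 - 3*u - 6 = 0, which factors as 3*(u - 2)*(u + 1) = 0. The curves meet at u = -1, 2.
On [-1, 2], v = -5*u^2 + 5*u + 3 is on top; that piece has area ∫[-1,2] (-(3*u^2 - 3*u - 6)) du = 27/2.

27/2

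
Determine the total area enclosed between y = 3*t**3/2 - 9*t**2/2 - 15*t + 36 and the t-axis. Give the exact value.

1221/8

The curve meets the t-axis where 3*t**3/2 - 9*t**2/2 - 15*t + 36 = 0, i.e. 3*(t - 4)*(t - 2)*(t + 3)/2 = 0, at t = -3, 2, 4.
On [-3, 2] the curve lies above the axis; ∫[-3,2] (3*t**3/2 - 9*t**2/2 - 15*t + 36) dt = 1125/8, giving area 1125/8.
On [2, 4] the curve lies below the axis; ∫[2,4] (3*t**3/2 - 9*t**2/2 - 15*t + 36) dt = -12, giving area 12.
Total area = 1125/8 + 12 = 1221/8.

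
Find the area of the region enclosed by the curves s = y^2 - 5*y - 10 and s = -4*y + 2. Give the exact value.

343/6

Both boundary curves give s as a function of y, so integrate with respect to y. Setting them equal: y^2 - y - 12 = 0, i.e. (y - 4)*(y + 3) = 0, so they meet at y = -3, 4.
For y in [-3, 4], s = y^2 - 5*y - 10 is on the left; area = ∫[-3,4] (-(y^2 - y - 12)) dy = 343/6.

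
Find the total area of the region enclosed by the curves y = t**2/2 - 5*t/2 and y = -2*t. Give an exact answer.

1/12

Set the curves equal: t**2/2 - 5*t/2 = -2*t, so t**2/2 - t/2 = 0, which factors as t*(t - 1)/2 = 0. The curves meet at t = 0, 1.
On [0, 1], y = -2*t is on top; that piece has area ∫[0,1] (-(t**2/2 - t/2)) dt = 1/12.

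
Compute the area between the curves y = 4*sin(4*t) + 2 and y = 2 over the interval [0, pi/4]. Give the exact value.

On [0, pi/4], (4*sin(4*t) + 2) - (2) = 4*sin(4*t) is ≥ 0 throughout, so the area is a single integral of |4*sin(4*t)|.
∫[0,pi/4] (4*sin(4*t)) dt = 2.

2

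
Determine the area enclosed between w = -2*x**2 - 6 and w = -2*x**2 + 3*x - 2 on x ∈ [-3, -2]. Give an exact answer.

On [-3, -2], (-2*x**2 - 6) - (-2*x**2 + 3*x - 2) = -3*x - 4 is ≥ 0 throughout, so the area is a single integral of |-3*x - 4|.
∫[-3,-2] (-3*x - 4) dx = 7/2.

7/2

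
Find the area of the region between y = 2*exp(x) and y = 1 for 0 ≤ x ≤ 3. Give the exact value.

-5 + 2*exp(3)

On [0, 3], (2*exp(x)) - (1) = 2*exp(x) - 1 is ≥ 0 throughout, so the area is a single integral of |2*exp(x) - 1|.
∫[0,3] (2*exp(x) - 1) dx = -5 + 2*exp(3).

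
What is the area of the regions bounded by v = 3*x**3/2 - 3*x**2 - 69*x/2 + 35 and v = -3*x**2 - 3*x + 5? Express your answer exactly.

2997/8

Set the curves equal: 3*x**3/2 - 3*x**2 - 69*x/2 + 35 = -3*x**2 - 3*x + 5, so 3*x**3/2 - 63*x/2 + 30 = 0, which factors as 3*(x - 4)*(x - 1)*(x + 5)/2 = 0. The curves meet at x = -5, 1, 4.
On [-5, 1], v = 3*x**3/2 - 3*x**2 - 69*x/2 + 35 is on top; that piece has area ∫[-5,1] (3*x**3/2 - 63*x/2 + 30) dx = 324.
On [1, 4], v = -3*x**2 - 3*x + 5 is on top; that piece has area ∫[1,4] (-(3*x**3/2 - 63*x/2 + 30)) dx = 405/8.
Total enclosed area = 324 + 405/8 = 2997/8.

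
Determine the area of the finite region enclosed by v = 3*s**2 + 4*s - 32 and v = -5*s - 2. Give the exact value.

343/2

Set the curves equal: 3*s**2 + 4*s - 32 = -5*s - 2, so 3*s**2 + 9*s - 30 = 0, which factors as 3*(s - 2)*(s + 5) = 0. The curves meet at s = -5, 2.
On [-5, 2], v = -5*s - 2 is on top; that piece has area ∫[-5,2] (-(3*s**2 + 9*s - 30)) ds = 343/2.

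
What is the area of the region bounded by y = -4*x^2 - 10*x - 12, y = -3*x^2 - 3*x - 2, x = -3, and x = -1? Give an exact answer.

3

The difference (-4*x^2 - 10*x - 12) - (-3*x^2 - 3*x - 2) = -x^2 - 7*x - 10 changes sign at x = -2 inside [-3, -1], so split the integral there.
∫[-3,-2] (-x^2 - 7*x - 10) dx = 7/6.
∫[-2,-1] (-x^2 - 7*x - 10) dx = -11/6; the area of that piece is 11/6.
Total area = 7/6 + 11/6 = 3.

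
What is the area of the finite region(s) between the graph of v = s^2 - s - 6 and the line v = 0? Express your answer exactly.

The curve meets the s-axis where s^2 - s - 6 = 0, i.e. (s - 3)*(s + 2) = 0, at s = -2, 3.
On [-2, 3] the curve lies below the axis; ∫[-2,3] (s^2 - s - 6) ds = -125/6, giving area 125/6.

125/6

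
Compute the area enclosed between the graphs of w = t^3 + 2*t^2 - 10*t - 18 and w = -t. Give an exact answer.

443/6

Set the curves equal: t^3 + 2*t^2 - 10*t - 18 = -t, so t^3 + 2*t^2 - 9*t - 18 = 0, which factors as (t - 3)*(t + 2)*(t + 3) = 0. The curves meet at t = -3, -2, 3.
On [-3, -2], w = t^3 + 2*t^2 - 10*t - 18 is on top; that piece has area ∫[-3,-2] (t^3 + 2*t^2 - 9*t - 18) dt = 11/12.
On [-2, 3], w = -t is on top; that piece has area ∫[-2,3] (-(t^3 + 2*t^2 - 9*t - 18)) dt = 875/12.
Total enclosed area = 11/12 + 875/12 = 443/6.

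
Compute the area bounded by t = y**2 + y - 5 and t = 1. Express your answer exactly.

Both boundary curves give t as a function of y, so integrate with respect to y. Setting them equal: y**2 + y - 6 = 0, i.e. (y - 2)*(y + 3) = 0, so they meet at y = -3, 2.
For y in [-3, 2], t = y**2 + y - 5 is on the left; area = ∫[-3,2] (-(y**2 + y - 6)) dy = 125/6.

125/6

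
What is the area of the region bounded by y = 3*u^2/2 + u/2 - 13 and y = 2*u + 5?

Set the curves equal: 3*u^2/2 + u/2 - 13 = 2*u + 5, so 3*u^2/2 - 3*u/2 - 18 = 0, which factors as 3*(u - 4)*(u + 3)/2 = 0. The curves meet at u = -3, 4.
On [-3, 4], y = 2*u + 5 is on top; that piece has area ∫[-3,4] (-(3*u^2/2 - 3*u/2 - 18)) du = 343/4.

343/4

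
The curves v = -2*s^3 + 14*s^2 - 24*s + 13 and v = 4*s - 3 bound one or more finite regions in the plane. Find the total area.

37/6

Set the curves equal: -2*s^3 + 14*s^2 - 24*s + 13 = 4*s - 3, so -2*s^3 + 14*s^2 - 28*s + 16 = 0, which factors as -2*(s - 4)*(s - 2)*(s - 1) = 0. The curves meet at s = 1, 2, 4.
On [1, 2], v = 4*s - 3 is on top; that piece has area ∫[1,2] (-(-2*s^3 + 14*s^2 - 28*s + 16)) ds = 5/6.
On [2, 4], v = -2*s^3 + 14*s^2 - 24*s + 13 is on top; that piece has area ∫[2,4] (-2*s^3 + 14*s^2 - 28*s + 16) ds = 16/3.
Total enclosed area = 5/6 + 16/3 = 37/6.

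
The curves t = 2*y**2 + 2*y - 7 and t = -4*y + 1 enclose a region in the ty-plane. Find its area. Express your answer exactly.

125/3

Both boundary curves give t as a function of y, so integrate with respect to y. Setting them equal: 2*y**2 + 6*y - 8 = 0, i.e. 2*(y - 1)*(y + 4) = 0, so they meet at y = -4, 1.
For y in [-4, 1], t = 2*y**2 + 2*y - 7 is on the left; area = ∫[-4,1] (-(2*y**2 + 6*y - 8)) dy = 125/3.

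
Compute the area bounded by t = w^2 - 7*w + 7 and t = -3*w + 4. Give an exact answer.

4/3

Both boundary curves give t as a function of w, so integrate with respect to w. Setting them equal: w^2 - 4*w + 3 = 0, i.e. (w - 3)*(w - 1) = 0, so they meet at w = 1, 3.
For w in [1, 3], t = w^2 - 7*w + 7 is on the left; area = ∫[1,3] (-(w^2 - 4*w + 3)) dw = 4/3.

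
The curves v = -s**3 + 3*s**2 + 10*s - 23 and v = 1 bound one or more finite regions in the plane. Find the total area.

407/4

Set the curves equal: -s**3 + 3*s**2 + 10*s - 23 = 1, so -s**3 + 3*s**2 + 10*s - 24 = 0, which factors as -(s - 4)*(s - 2)*(s + 3) = 0. The curves meet at s = -3, 2, 4.
On [-3, 2], v = 1 is on top; that piece has area ∫[-3,2] (-(-s**3 + 3*s**2 + 10*s - 24)) ds = 375/4.
On [2, 4], v = -s**3 + 3*s**2 + 10*s - 23 is on top; that piece has area ∫[2,4] (-s**3 + 3*s**2 + 10*s - 24) ds = 8.
Total enclosed area = 375/4 + 8 = 407/4.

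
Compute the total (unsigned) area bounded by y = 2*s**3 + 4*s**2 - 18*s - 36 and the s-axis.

443/3

The curve meets the s-axis where 2*s**3 + 4*s**2 - 18*s - 36 = 0, i.e. 2*(s - 3)*(s + 2)*(s + 3) = 0, at s = -3, -2, 3.
On [-3, -2] the curve lies above the axis; ∫[-3,-2] (2*s**3 + 4*s**2 - 18*s - 36) ds = 11/6, giving area 11/6.
On [-2, 3] the curve lies below the axis; ∫[-2,3] (2*s**3 + 4*s**2 - 18*s - 36) ds = -875/6, giving area 875/6.
Total area = 11/6 + 875/6 = 443/3.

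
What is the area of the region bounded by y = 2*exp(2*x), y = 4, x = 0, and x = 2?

-11 + 4*log(2) + exp(4)

The difference (2*exp(2*x)) - (4) = 2*exp(2*x) - 4 changes sign at x = log(2)/2 inside [0, 2], so split the integral there.
∫[0,log(2)/2] (2*exp(2*x) - 4) dx = 1 - log(4); the area of that piece is -1 + log(4).
∫[log(2)/2,2] (2*exp(2*x) - 4) dx = -10 + 2*log(2) + exp(4).
Total area = (-1 + log(4)) + (-10 + 2*log(2) + exp(4)) = -11 + 4*log(2) + exp(4).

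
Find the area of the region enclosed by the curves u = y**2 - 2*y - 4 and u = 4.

Both boundary curves give u as a function of y, so integrate with respect to y. Setting them equal: y**2 - 2*y - 8 = 0, i.e. (y - 4)*(y + 2) = 0, so they meet at y = -2, 4.
For y in [-2, 4], u = y**2 - 2*y - 4 is on the left; area = ∫[-2,4] (-(y**2 - 2*y - 8)) dy = 36.

36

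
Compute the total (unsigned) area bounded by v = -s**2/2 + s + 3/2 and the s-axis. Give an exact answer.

16/3

The curve meets the s-axis where -s**2/2 + s + 3/2 = 0, i.e. -(s - 3)*(s + 1)/2 = 0, at s = -1, 3.
On [-1, 3] the curve lies above the axis; ∫[-1,3] (-s**2/2 + s + 3/2) ds = 16/3, giving area 16/3.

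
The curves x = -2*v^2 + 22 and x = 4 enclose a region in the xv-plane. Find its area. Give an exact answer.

72

Both boundary curves give x as a function of v, so integrate with respect to v. Setting them equal: -2*v^2 + 18 = 0, i.e. -2*(v - 3)*(v + 3) = 0, so they meet at v = -3, 3.
For v in [-3, 3], x = -2*v^2 + 22 is on the right; area = ∫[-3,3] (-2*v^2 + 18) dv = 72.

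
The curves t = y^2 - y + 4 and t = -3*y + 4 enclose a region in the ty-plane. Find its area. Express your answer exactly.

4/3

Both boundary curves give t as a function of y, so integrate with respect to y. Setting them equal: y^2 + 2*y = 0, i.e. y*(y + 2) = 0, so they meet at y = -2, 0.
For y in [-2, 0], t = y^2 - y + 4 is on the left; area = ∫[-2,0] (-(y^2 + 2*y)) dy = 4/3.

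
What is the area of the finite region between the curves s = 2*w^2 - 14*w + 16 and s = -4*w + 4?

1/3

Both boundary curves give s as a function of w, so integrate with respect to w. Setting them equal: 2*w^2 - 10*w + 12 = 0, i.e. 2*(w - 3)*(w - 2) = 0, so they meet at w = 2, 3.
For w in [2, 3], s = 2*w^2 - 14*w + 16 is on the left; area = ∫[2,3] (-(2*w^2 - 10*w + 12)) dw = 1/3.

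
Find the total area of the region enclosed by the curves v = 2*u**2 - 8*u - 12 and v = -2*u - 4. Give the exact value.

125/3

Set the curves equal: 2*u**2 - 8*u - 12 = -2*u - 4, so 2*u**2 - 6*u - 8 = 0, which factors as 2*(u - 4)*(u + 1) = 0. The curves meet at u = -1, 4.
On [-1, 4], v = -2*u - 4 is on top; that piece has area ∫[-1,4] (-(2*u**2 - 6*u - 8)) du = 125/3.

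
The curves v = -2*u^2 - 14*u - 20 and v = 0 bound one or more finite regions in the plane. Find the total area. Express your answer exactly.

9

Set the curves equal: -2*u^2 - 14*u - 20 = 0, so -2*u^2 - 14*u - 20 = 0, which factors as -2*(u + 2)*(u + 5) = 0. The curves meet at u = -5, -2.
On [-5, -2], v = -2*u^2 - 14*u - 20 is on top; that piece has area ∫[-5,-2] (-2*u^2 - 14*u - 20) du = 9.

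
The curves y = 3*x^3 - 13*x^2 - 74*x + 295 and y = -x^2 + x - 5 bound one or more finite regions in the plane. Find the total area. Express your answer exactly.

Set the curves equal: 3*x^3 - 13*x^2 - 74*x + 295 = -x^2 + x - 5, so 3*x^3 - 12*x^2 - 75*x + 300 = 0, which factors as 3*(x - 5)*(x - 4)*(x + 5) = 0. The curves meet at x = -5, 4, 5.
On [-5, 4], y = 3*x^3 - 13*x^2 - 74*x + 295 is on top; that piece has area ∫[-5,4] (3*x^3 - 12*x^2 - 75*x + 300) dx = 8019/4.
On [4, 5], y = -x^2 + x - 5 is on top; that piece has area ∫[4,5] (-(3*x^3 - 12*x^2 - 75*x + 300)) dx = 19/4.
Total enclosed area = 8019/4 + 19/4 = 4019/2.

4019/2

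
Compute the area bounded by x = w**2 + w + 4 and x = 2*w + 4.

Both boundary curves give x as a function of w, so integrate with respect to w. Setting them equal: w**2 - w = 0, i.e. w*(w - 1) = 0, so they meet at w = 0, 1.
For w in [0, 1], x = w**2 + w + 4 is on the left; area = ∫[0,1] (-(w**2 - w)) dw = 1/6.

1/6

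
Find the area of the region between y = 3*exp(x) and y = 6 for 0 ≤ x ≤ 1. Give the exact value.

The difference (3*exp(x)) - (6) = 3*exp(x) - 6 changes sign at x = log(2) inside [0, 1], so split the integral there.
∫[0,log(2)] (3*exp(x) - 6) dx = 3 - log(64); the area of that piece is -3 + log(64).
∫[log(2),1] (3*exp(x) - 6) dx = -12 + 6*log(2) + 3*exp(1).
Total area = (-3 + log(64)) + (-12 + 6*log(2) + 3*exp(1)) = -15 + 3*exp(1) + 12*log(2).

-15 + 3*exp(1) + 12*log(2)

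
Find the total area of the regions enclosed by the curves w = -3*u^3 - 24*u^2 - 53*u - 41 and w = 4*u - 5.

37/4

Set the curves equal: -3*u^3 - 24*u^2 - 53*u - 41 = 4*u - 5, so -3*u^3 - 24*u^2 - 57*u - 36 = 0, which factors as -3*(u + 1)*(u + 3)*(u + 4) = 0. The curves meet at u = -4, -3, -1.
On [-4, -3], w = 4*u - 5 is on top; that piece has area ∫[-4,-3] (-(-3*u^3 - 24*u^2 - 57*u - 36)) du = 5/4.
On [-3, -1], w = -3*u^3 - 24*u^2 - 53*u - 41 is on top; that piece has area ∫[-3,-1] (-3*u^3 - 24*u^2 - 57*u - 36) du = 8.
Total enclosed area = 5/4 + 8 = 37/4.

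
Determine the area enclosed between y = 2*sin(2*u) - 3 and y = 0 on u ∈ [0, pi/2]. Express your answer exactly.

On [0, pi/2], (2*sin(2*u) - 3) - (0) = 2*sin(2*u) - 3 is ≤ 0 throughout, so the area is a single integral of |2*sin(2*u) - 3|.
∫[0,pi/2] (2*sin(2*u) - 3) du = 2 - 3*pi/2; the area of that piece is -2 + 3*pi/2.

-2 + 3*pi/2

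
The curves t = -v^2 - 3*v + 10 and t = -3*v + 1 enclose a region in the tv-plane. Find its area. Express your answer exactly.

36

Both boundary curves give t as a function of v, so integrate with respect to v. Setting them equal: -v^2 + 9 = 0, i.e. -(v - 3)*(v + 3) = 0, so they meet at v = -3, 3.
For v in [-3, 3], t = -v^2 - 3*v + 10 is on the right; area = ∫[-3,3] (-v^2 + 9) dv = 36.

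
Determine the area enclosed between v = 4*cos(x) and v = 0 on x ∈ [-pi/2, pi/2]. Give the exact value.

On [-pi/2, pi/2], (4*cos(x)) - (0) = 4*cos(x) is ≥ 0 throughout, so the area is a single integral of |4*cos(x)|.
∫[-pi/2,pi/2] (4*cos(x)) dx = 8.

8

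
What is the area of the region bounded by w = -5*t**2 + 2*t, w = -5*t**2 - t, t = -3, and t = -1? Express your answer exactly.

On [-3, -1], (-5*t**2 + 2*t) - (-5*t**2 - t) = 3*t is ≤ 0 throughout, so the area is a single integral of |3*t|.
∫[-3,-1] (3*t) dt = -12; the area of that piece is 12.

12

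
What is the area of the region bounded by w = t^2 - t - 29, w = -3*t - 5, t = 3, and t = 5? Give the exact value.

The difference (t^2 - t - 29) - (-3*t - 5) = t^2 + 2*t - 24 changes sign at t = 4 inside [3, 5], so split the integral there.
∫[3,4] (t^2 + 2*t - 24) dt = -14/3; the area of that piece is 14/3.
∫[4,5] (t^2 + 2*t - 24) dt = 16/3.
Total area = 14/3 + 16/3 = 10.

10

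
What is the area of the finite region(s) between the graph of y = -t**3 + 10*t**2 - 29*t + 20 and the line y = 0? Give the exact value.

71/6

The curve meets the t-axis where -t**3 + 10*t**2 - 29*t + 20 = 0, i.e. -(t - 5)*(t - 4)*(t - 1) = 0, at t = 1, 4, 5.
On [1, 4] the curve lies below the axis; ∫[1,4] (-t**3 + 10*t**2 - 29*t + 20) dt = -45/4, giving area 45/4.
On [4, 5] the curve lies above the axis; ∫[4,5] (-t**3 + 10*t**2 - 29*t + 20) dt = 7/12, giving area 7/12.
Total area = 45/4 + 7/12 = 71/6.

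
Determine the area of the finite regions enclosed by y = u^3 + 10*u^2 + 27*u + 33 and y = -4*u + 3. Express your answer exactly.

37/12

Set the curves equal: u^3 + 10*u^2 + 27*u + 33 = -4*u + 3, so u^3 + 10*u^2 + 31*u + 30 = 0, which factors as (u + 2)*(u + 3)*(u + 5) = 0. The curves meet at u = -5, -3, -2.
On [-5, -3], y = u^3 + 10*u^2 + 27*u + 33 is on top; that piece has area ∫[-5,-3] (u^3 + 10*u^2 + 31*u + 30) du = 8/3.
On [-3, -2], y = -4*u + 3 is on top; that piece has area ∫[-3,-2] (-(u^3 + 10*u^2 + 31*u + 30)) du = 5/12.
Total enclosed area = 8/3 + 5/12 = 37/12.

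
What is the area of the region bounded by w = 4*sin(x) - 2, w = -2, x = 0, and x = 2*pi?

16

The difference (4*sin(x) - 2) - (-2) = 4*sin(x) changes sign at x = pi inside [0, 2*pi], so split the integral there.
∫[0,pi] (4*sin(x)) dx = 8.
∫[pi,2*pi] (4*sin(x)) dx = -8; the area of that piece is 8.
Total area = 8 + 8 = 16.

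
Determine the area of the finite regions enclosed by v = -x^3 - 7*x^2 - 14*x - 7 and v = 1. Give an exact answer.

Set the curves equal: -x^3 - 7*x^2 - 14*x - 7 = 1, so -x^3 - 7*x^2 - 14*x - 8 = 0, which factors as -(x + 1)*(x + 2)*(x + 4) = 0. The curves meet at x = -4, -2, -1.
On [-4, -2], v = 1 is on top; that piece has area ∫[-4,-2] (-(-x^3 - 7*x^2 - 14*x - 8)) dx = 8/3.
On [-2, -1], v = -x^3 - 7*x^2 - 14*x - 7 is on top; that piece has area ∫[-2,-1] (-x^3 - 7*x^2 - 14*x - 8) dx = 5/12.
Total enclosed area = 8/3 + 5/12 = 37/12.

37/12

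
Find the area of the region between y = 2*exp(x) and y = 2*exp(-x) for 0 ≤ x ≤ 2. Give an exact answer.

-4 + 2*exp(-2) + 2*exp(2)

On [0, 2], (2*exp(x)) - (2*exp(-x)) = 2*exp(x) - 2*exp(-x) is ≥ 0 throughout, so the area is a single integral of |2*exp(x) - 2*exp(-x)|.
∫[0,2] (2*exp(x) - 2*exp(-x)) dx = -4 + 2*exp(-2) + 2*exp(2).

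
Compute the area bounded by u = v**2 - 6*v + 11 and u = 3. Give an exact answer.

4/3

Both boundary curves give u as a function of v, so integrate with respect to v. Setting them equal: v**2 - 6*v + 8 = 0, i.e. (v - 4)*(v - 2) = 0, so they meet at v = 2, 4.
For v in [2, 4], u = v**2 - 6*v + 11 is on the left; area = ∫[2,4] (-(v**2 - 6*v + 8)) dv = 4/3.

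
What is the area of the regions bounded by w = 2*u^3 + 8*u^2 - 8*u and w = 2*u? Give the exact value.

443/3

Set the curves equal: 2*u^3 + 8*u^2 - 8*u = 2*u, so 2*u^3 + 8*u^2 - 10*u = 0, which factors as 2*u*(u - 1)*(u + 5) = 0. The curves meet at u = -5, 0, 1.
On [-5, 0], w = 2*u^3 + 8*u^2 - 8*u is on top; that piece has area ∫[-5,0] (2*u^3 + 8*u^2 - 10*u) du = 875/6.
On [0, 1], w = 2*u is on top; that piece has area ∫[0,1] (-(2*u^3 + 8*u^2 - 10*u)) du = 11/6.
Total enclosed area = 875/6 + 11/6 = 443/3.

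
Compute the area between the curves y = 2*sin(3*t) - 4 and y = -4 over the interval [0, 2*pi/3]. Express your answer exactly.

The difference (2*sin(3*t) - 4) - (-4) = 2*sin(3*t) changes sign at t = pi/3 inside [0, 2*pi/3], so split the integral there.
∫[0,pi/3] (2*sin(3*t)) dt = 4/3.
∫[pi/3,2*pi/3] (2*sin(3*t)) dt = -4/3; the area of that piece is 4/3.
Total area = 4/3 + 4/3 = 8/3.

8/3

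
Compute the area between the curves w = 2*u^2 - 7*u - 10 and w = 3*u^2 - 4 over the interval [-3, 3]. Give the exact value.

206/3

The difference (2*u^2 - 7*u - 10) - (3*u^2 - 4) = -u^2 - 7*u - 6 changes sign at u = -1 inside [-3, 3], so split the integral there.
∫[-3,-1] (-u^2 - 7*u - 6) du = 22/3.
∫[-1,3] (-u^2 - 7*u - 6) du = -184/3; the area of that piece is 184/3.
Total area = 22/3 + 184/3 = 206/3.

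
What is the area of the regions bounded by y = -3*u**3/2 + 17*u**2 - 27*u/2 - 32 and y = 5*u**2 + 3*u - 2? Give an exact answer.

443/4

Set the curves equal: -3*u**3/2 + 17*u**2 - 27*u/2 - 32 = 5*u**2 + 3*u - 2, so -3*u**3/2 + 12*u**2 - 33*u/2 - 30 = 0, which factors as -3*(u - 5)*(u - 4)*(u + 1)/2 = 0. The curves meet at u = -1, 4, 5.
On [-1, 4], y = 5*u**2 + 3*u - 2 is on top; that piece has area ∫[-1,4] (-(-3*u**3/2 + 12*u**2 - 33*u/2 - 30)) du = 875/8.
On [4, 5], y = -3*u**3/2 + 17*u**2 - 27*u/2 - 32 is on top; that piece has area ∫[4,5] (-3*u**3/2 + 12*u**2 - 33*u/2 - 30) du = 11/8.
Total enclosed area = 875/8 + 11/8 = 443/4.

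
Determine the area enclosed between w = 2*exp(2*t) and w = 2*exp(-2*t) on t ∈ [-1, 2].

-4 + exp(-4) + exp(-2) + exp(2) + exp(4)

The difference (2*exp(2*t)) - (2*exp(-2*t)) = 2*exp(2*t) - 2*exp(-2*t) changes sign at t = 0 inside [-1, 2], so split the integral there.
∫[-1,0] (2*exp(2*t) - 2*exp(-2*t)) dt = -exp(2) - exp(-2) + 2; the area of that piece is -2 + exp(-2) + exp(2).
∫[0,2] (2*exp(2*t) - 2*exp(-2*t)) dt = -2 + exp(-4) + exp(4).
Total area = (-2 + exp(-2) + exp(2)) + (-2 + exp(-4) + exp(4)) = -4 + exp(-4) + exp(-2) + exp(2) + exp(4).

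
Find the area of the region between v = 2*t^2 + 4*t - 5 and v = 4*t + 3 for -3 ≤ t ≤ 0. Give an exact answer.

46/3

The difference (2*t^2 + 4*t - 5) - (4*t + 3) = 2*t^2 - 8 changes sign at t = -2 inside [-3, 0], so split the integral there.
∫[-3,-2] (2*t^2 - 8) dt = 14/3.
∫[-2,0] (2*t^2 - 8) dt = -32/3; the area of that piece is 32/3.
Total area = 14/3 + 32/3 = 46/3.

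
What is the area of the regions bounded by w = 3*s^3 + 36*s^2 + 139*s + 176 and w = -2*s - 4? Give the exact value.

3/2

Set the curves equal: 3*s^3 + 36*s^2 + 139*s + 176 = -2*s - 4, so 3*s^3 + 36*s^2 + 141*s + 180 = 0, which factors as 3*(s + 3)*(s + 4)*(s + 5) = 0. The curves meet at s = -5, -4, -3.
On [-5, -4], w = 3*s^3 + 36*s^2 + 139*s + 176 is on top; that piece has area ∫[-5,-4] (3*s^3 + 36*s^2 + 141*s + 180) ds = 3/4.
On [-4, -3], w = -2*s - 4 is on top; that piece has area ∫[-4,-3] (-(3*s^3 + 36*s^2 + 141*s + 180)) ds = 3/4.
Total enclosed area = 3/4 + 3/4 = 3/2.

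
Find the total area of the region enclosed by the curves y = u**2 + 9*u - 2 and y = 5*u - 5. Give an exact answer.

4/3

Set the curves equal: u**2 + 9*u - 2 = 5*u - 5, so u**2 + 4*u + 3 = 0, which factors as (u + 1)*(u + 3) = 0. The curves meet at u = -3, -1.
On [-3, -1], y = 5*u - 5 is on top; that piece has area ∫[-3,-1] (-(u**2 + 4*u + 3)) du = 4/3.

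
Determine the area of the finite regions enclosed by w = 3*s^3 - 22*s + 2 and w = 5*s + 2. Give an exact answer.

243/2

Set the curves equal: 3*s^3 - 22*s + 2 = 5*s + 2, so 3*s^3 - 27*s = 0, which factors as 3*s*(s - 3)*(s + 3) = 0. The curves meet at s = -3, 0, 3.
On [-3, 0], w = 3*s^3 - 22*s + 2 is on top; that piece has area ∫[-3,0] (3*s^3 - 27*s) ds = 243/4.
On [0, 3], w = 5*s + 2 is on top; that piece has area ∫[0,3] (-(3*s^3 - 27*s)) ds = 243/4.
Total enclosed area = 243/4 + 243/4 = 243/2.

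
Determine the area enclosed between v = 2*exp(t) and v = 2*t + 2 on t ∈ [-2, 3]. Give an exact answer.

-15 - 2*exp(-2) + 2*exp(3)

On [-2, 3], (2*exp(t)) - (2*t + 2) = -2*t + 2*exp(t) - 2 is ≥ 0 throughout, so the area is a single integral of |-2*t + 2*exp(t) - 2|.
∫[-2,3] (-2*t + 2*exp(t) - 2) dt = -15 - 2*exp(-2) + 2*exp(3).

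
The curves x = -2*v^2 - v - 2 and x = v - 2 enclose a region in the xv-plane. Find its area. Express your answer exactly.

Both boundary curves give x as a function of v, so integrate with respect to v. Setting them equal: -2*v^2 - 2*v = 0, i.e. -2*v*(v + 1) = 0, so they meet at v = -1, 0.
For v in [-1, 0], x = -2*v^2 - v - 2 is on the right; area = ∫[-1,0] (-2*v^2 - 2*v) dv = 1/3.

1/3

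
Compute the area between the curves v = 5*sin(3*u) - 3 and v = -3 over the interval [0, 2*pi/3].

The difference (5*sin(3*u) - 3) - (-3) = 5*sin(3*u) changes sign at u = pi/3 inside [0, 2*pi/3], so split the integral there.
∫[0,pi/3] (5*sin(3*u)) du = 10/3.
∫[pi/3,2*pi/3] (5*sin(3*u)) du = -10/3; the area of that piece is 10/3.
Total area = 10/3 + 10/3 = 20/3.

20/3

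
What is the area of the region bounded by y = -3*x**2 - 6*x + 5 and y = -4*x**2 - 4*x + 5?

Set the curves equal: -3*x**2 - 6*x + 5 = -4*x**2 - 4*x + 5, so x**2 - 2*x = 0, which factors as x*(x - 2) = 0. The curves meet at x = 0, 2.
On [0, 2], y = -4*x**2 - 4*x + 5 is on top; that piece has area ∫[0,2] (-(x**2 - 2*x)) dx = 4/3.

4/3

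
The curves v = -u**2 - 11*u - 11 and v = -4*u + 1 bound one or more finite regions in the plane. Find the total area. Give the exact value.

Set the curves equal: -u**2 - 11*u - 11 = -4*u + 1, so -u**2 - 7*u - 12 = 0, which factors as -(u + 3)*(u + 4) = 0. The curves meet at u = -4, -3.
On [-4, -3], v = -u**2 - 11*u - 11 is on top; that piece has area ∫[-4,-3] (-u**2 - 7*u - 12) du = 1/6.

1/6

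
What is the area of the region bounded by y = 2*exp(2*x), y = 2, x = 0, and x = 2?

On [0, 2], (2*exp(2*x)) - (2) = 2*exp(2*x) - 2 is ≥ 0 throughout, so the area is a single integral of |2*exp(2*x) - 2|.
∫[0,2] (2*exp(2*x) - 2) dx = -5 + exp(4).

-5 + exp(4)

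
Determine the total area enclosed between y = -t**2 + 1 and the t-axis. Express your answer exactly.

4/3

The curve meets the t-axis where -t**2 + 1 = 0, i.e. -(t - 1)*(t + 1) = 0, at t = -1, 1.
On [-1, 1] the curve lies above the axis; ∫[-1,1] (-t**2 + 1) dt = 4/3, giving area 4/3.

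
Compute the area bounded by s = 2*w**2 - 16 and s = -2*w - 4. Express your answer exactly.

125/3

Both boundary curves give s as a function of w, so integrate with respect to w. Setting them equal: 2*w**2 + 2*w - 12 = 0, i.e. 2*(w - 2)*(w + 3) = 0, so they meet at w = -3, 2.
For w in [-3, 2], s = 2*w**2 - 16 is on the left; area = ∫[-3,2] (-(2*w**2 + 2*w - 12)) dw = 125/3.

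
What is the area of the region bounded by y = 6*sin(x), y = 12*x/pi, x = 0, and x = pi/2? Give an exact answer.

6 - 3*pi/2

On [0, pi/2], (6*sin(x)) - (12*x/pi) = -12*x/pi + 6*sin(x) is ≥ 0 throughout, so the area is a single integral of |-12*x/pi + 6*sin(x)|.
∫[0,pi/2] (-12*x/pi + 6*sin(x)) dx = 6 - 3*pi/2.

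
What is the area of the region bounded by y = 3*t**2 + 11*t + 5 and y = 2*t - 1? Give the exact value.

Set the curves equal: 3*t**2 + 11*t + 5 = 2*t - 1, so 3*t**2 + 9*t + 6 = 0, which factors as 3*(t + 1)*(t + 2) = 0. The curves meet at t = -2, -1.
On [-2, -1], y = 2*t - 1 is on top; that piece has area ∫[-2,-1] (-(3*t**2 + 9*t + 6)) dt = 1/2.

1/2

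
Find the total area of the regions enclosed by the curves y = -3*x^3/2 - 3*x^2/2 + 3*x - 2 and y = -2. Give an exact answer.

37/8

Set the curves equal: -3*x^3/2 - 3*x^2/2 + 3*x - 2 = -2, so -3*x^3/2 - 3*x^2/2 + 3*x = 0, which factors as -3*x*(x - 1)*(x + 2)/2 = 0. The curves meet at x = -2, 0, 1.
On [-2, 0], y = -2 is on top; that piece has area ∫[-2,0] (-(-3*x^3/2 - 3*x^2/2 + 3*x)) dx = 4.
On [0, 1], y = -3*x^3/2 - 3*x^2/2 + 3*x - 2 is on top; that piece has area ∫[0,1] (-3*x^3/2 - 3*x^2/2 + 3*x) dx = 5/8.
Total enclosed area = 4 + 5/8 = 37/8.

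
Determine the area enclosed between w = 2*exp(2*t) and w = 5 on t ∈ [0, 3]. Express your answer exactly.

The difference (2*exp(2*t)) - (5) = 2*exp(2*t) - 5 changes sign at t = -log(2)/2 + log(5)/2 inside [0, 3], so split the integral there.
∫[0,-log(2)/2 + log(5)/2] (2*exp(2*t) - 5) dt = log(4*sqrt(10)/125) + 3/2; the area of that piece is -3/2 + log(25*sqrt(10)/8).
∫[-log(2)/2 + log(5)/2,3] (2*exp(2*t) - 5) dt = -35/2 - 5*log(2)/2 + 5*log(5)/2 + exp(6).
Total area = (-3/2 + log(25*sqrt(10)/8)) + (-35/2 - 5*log(2)/2 + 5*log(5)/2 + exp(6)) = -19 - 11*log(2)/2 + log(10)/2 + 9*log(5)/2 + exp(6).

-19 - 11*log(2)/2 + log(10)/2 + 9*log(5)/2 + exp(6)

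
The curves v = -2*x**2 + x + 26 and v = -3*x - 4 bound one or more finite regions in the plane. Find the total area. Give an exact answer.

Set the curves equal: -2*x**2 + x + 26 = -3*x - 4, so -2*x**2 + 4*x + 30 = 0, which factors as -2*(x - 5)*(x + 3) = 0. The curves meet at x = -3, 5.
On [-3, 5], v = -2*x**2 + x + 26 is on top; that piece has area ∫[-3,5] (-2*x**2 + 4*x + 30) dx = 512/3.

512/3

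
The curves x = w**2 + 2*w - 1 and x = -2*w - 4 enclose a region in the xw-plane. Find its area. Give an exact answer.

4/3

Both boundary curves give x as a function of w, so integrate with respect to w. Setting them equal: w**2 + 4*w + 3 = 0, i.e. (w + 1)*(w + 3) = 0, so they meet at w = -3, -1.
For w in [-3, -1], x = w**2 + 2*w - 1 is on the left; area = ∫[-3,-1] (-(w**2 + 4*w + 3)) dw = 4/3.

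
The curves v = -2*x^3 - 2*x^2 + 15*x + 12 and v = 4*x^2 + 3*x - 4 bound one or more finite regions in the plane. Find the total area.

81

Set the curves equal: -2*x^3 - 2*x^2 + 15*x + 12 = 4*x^2 + 3*x - 4, so -2*x^3 - 6*x^2 + 12*x + 16 = 0, which factors as -2*(x - 2)*(x + 1)*(x + 4) = 0. The curves meet at x = -4, -1, 2.
On [-4, -1], v = 4*x^2 + 3*x - 4 is on top; that piece has area ∫[-4,-1] (-(-2*x^3 - 6*x^2 + 12*x + 16)) dx = 81/2.
On [-1, 2], v = -2*x^3 - 2*x^2 + 15*x + 12 is on top; that piece has area ∫[-1,2] (-2*x^3 - 6*x^2 + 12*x + 16) dx = 81/2.
Total enclosed area = 81/2 + 81/2 = 81.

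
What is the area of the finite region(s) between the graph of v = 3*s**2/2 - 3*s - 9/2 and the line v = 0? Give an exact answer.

16

The curve meets the s-axis where 3*s**2/2 - 3*s - 9/2 = 0, i.e. 3*(s - 3)*(s + 1)/2 = 0, at s = -1, 3.
On [-1, 3] the curve lies below the axis; ∫[-1,3] (3*s**2/2 - 3*s - 9/2) ds = -16, giving area 16.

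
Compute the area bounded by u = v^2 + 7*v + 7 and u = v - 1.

Both boundary curves give u as a function of v, so integrate with respect to v. Setting them equal: v^2 + 6*v + 8 = 0, i.e. (v + 2)*(v + 4) = 0, so they meet at v = -4, -2.
For v in [-4, -2], u = v^2 + 7*v + 7 is on the left; area = ∫[-4,-2] (-(v^2 + 6*v + 8)) dv = 4/3.

4/3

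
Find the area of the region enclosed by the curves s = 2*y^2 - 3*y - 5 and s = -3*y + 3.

Both boundary curves give s as a function of y, so integrate with respect to y. Setting them equal: 2*y^2 - 8 = 0, i.e. 2*(y - 2)*(y + 2) = 0, so they meet at y = -2, 2.
For y in [-2, 2], s = 2*y^2 - 3*y - 5 is on the left; area = ∫[-2,2] (-(2*y^2 - 8)) dy = 64/3.

64/3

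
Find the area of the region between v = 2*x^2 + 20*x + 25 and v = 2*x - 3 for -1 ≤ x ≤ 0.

59/3

On [-1, 0], (2*x^2 + 20*x + 25) - (2*x - 3) = 2*x^2 + 18*x + 28 is ≥ 0 throughout, so the area is a single integral of |2*x^2 + 18*x + 28|.
∫[-1,0] (2*x^2 + 18*x + 28) dx = 59/3.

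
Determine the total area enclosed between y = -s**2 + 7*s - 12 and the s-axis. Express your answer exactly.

The curve meets the s-axis where -s**2 + 7*s - 12 = 0, i.e. -(s - 4)*(s - 3) = 0, at s = 3, 4.
On [3, 4] the curve lies above the axis; ∫[3,4] (-s**2 + 7*s - 12) ds = 1/6, giving area 1/6.

1/6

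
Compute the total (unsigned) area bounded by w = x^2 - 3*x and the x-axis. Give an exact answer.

9/2

The curve meets the x-axis where x^2 - 3*x = 0, i.e. x*(x - 3) = 0, at x = 0, 3.
On [0, 3] the curve lies below the axis; ∫[0,3] (x^2 - 3*x) dx = -9/2, giving area 9/2.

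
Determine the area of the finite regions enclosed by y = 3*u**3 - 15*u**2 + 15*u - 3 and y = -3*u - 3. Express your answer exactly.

37/4

Set the curves equal: 3*u**3 - 15*u**2 + 15*u - 3 = -3*u - 3, so 3*u**3 - 15*u**2 + 18*u = 0, which factors as 3*u*(u - 3)*(u - 2) = 0. The curves meet at u = 0, 2, 3.
On [0, 2], y = 3*u**3 - 15*u**2 + 15*u - 3 is on top; that piece has area ∫[0,2] (3*u**3 - 15*u**2 + 18*u) du = 8.
On [2, 3], y = -3*u - 3 is on top; that piece has area ∫[2,3] (-(3*u**3 - 15*u**2 + 18*u)) du = 5/4.
Total enclosed area = 8 + 5/4 = 37/4.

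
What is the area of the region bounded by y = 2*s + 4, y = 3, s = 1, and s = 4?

18

On [1, 4], (2*s + 4) - (3) = 2*s + 1 is ≥ 0 throughout, so the area is a single integral of |2*s + 1|.
∫[1,4] (2*s + 1) ds = 18.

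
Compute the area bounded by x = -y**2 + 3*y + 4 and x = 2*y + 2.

9/2

Both boundary curves give x as a function of y, so integrate with respect to y. Setting them equal: -y**2 + y + 2 = 0, i.e. -(y - 2)*(y + 1) = 0, so they meet at y = -1, 2.
For y in [-1, 2], x = -y**2 + 3*y + 4 is on the right; area = ∫[-1,2] (-y**2 + y + 2) dy = 9/2.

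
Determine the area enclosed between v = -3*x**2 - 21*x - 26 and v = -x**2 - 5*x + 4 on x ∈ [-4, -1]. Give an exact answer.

The difference (-3*x**2 - 21*x - 26) - (-x**2 - 5*x + 4) = -2*x**2 - 16*x - 30 changes sign at x = -3 inside [-4, -1], so split the integral there.
∫[-4,-3] (-2*x**2 - 16*x - 30) dx = 4/3.
∫[-3,-1] (-2*x**2 - 16*x - 30) dx = -40/3; the area of that piece is 40/3.
Total area = 4/3 + 40/3 = 44/3.

44/3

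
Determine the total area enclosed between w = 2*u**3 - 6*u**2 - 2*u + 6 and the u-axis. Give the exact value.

The curve meets the u-axis where 2*u**3 - 6*u**2 - 2*u + 6 = 0, i.e. 2*(u - 3)*(u - 1)*(u + 1) = 0, at u = -1, 1, 3.
On [-1, 1] the curve lies above the axis; ∫[-1,1] (2*u**3 - 6*u**2 - 2*u + 6) du = 8, giving area 8.
On [1, 3] the curve lies below the axis; ∫[1,3] (2*u**3 - 6*u**2 - 2*u + 6) du = -8, giving area 8.
Total area = 8 + 8 = 16.

16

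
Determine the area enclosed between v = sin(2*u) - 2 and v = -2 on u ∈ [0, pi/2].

On [0, pi/2], (sin(2*u) - 2) - (-2) = sin(2*u) is ≥ 0 throughout, so the area is a single integral of |sin(2*u)|.
∫[0,pi/2] (sin(2*u)) du = 1.

1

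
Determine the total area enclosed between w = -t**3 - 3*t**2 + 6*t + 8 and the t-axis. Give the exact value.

The curve meets the t-axis where -t**3 - 3*t**2 + 6*t + 8 = 0, i.e. -(t - 2)*(t + 1)*(t + 4) = 0, at t = -4, -1, 2.
On [-4, -1] the curve lies below the axis; ∫[-4,-1] (-t**3 - 3*t**2 + 6*t + 8) dt = -81/4, giving area 81/4.
On [-1, 2] the curve lies above the axis; ∫[-1,2] (-t**3 - 3*t**2 + 6*t + 8) dt = 81/4, giving area 81/4.
Total area = 81/4 + 81/4 = 81/2.

81/2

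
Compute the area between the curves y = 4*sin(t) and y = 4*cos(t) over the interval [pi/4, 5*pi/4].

8*sqrt(2)

On [pi/4, 5*pi/4], (4*sin(t)) - (4*cos(t)) = 4*sin(t) - 4*cos(t) is ≥ 0 throughout, so the area is a single integral of |4*sin(t) - 4*cos(t)|.
∫[pi/4,5*pi/4] (4*sin(t) - 4*cos(t)) dt = 8*sqrt(2).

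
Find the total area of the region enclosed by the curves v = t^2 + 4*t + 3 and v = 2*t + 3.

Set the curves equal: t^2 + 4*t + 3 = 2*t + 3, so t^2 + 2*t = 0, which factors as t*(t + 2) = 0. The curves meet at t = -2, 0.
On [-2, 0], v = 2*t + 3 is on top; that piece has area ∫[-2,0] (-(t^2 + 2*t)) dt = 4/3.

4/3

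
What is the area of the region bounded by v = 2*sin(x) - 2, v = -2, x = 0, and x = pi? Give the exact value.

4

On [0, pi], (2*sin(x) - 2) - (-2) = 2*sin(x) is ≥ 0 throughout, so the area is a single integral of |2*sin(x)|.
∫[0,pi] (2*sin(x)) dx = 4.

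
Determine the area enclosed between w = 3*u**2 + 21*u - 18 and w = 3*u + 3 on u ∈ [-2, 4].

The difference (3*u**2 + 21*u - 18) - (3*u + 3) = 3*u**2 + 18*u - 21 changes sign at u = 1 inside [-2, 4], so split the integral there.
∫[-2,1] (3*u**2 + 18*u - 21) du = -81; the area of that piece is 81.
∫[1,4] (3*u**2 + 18*u - 21) du = 135.
Total area = 81 + 135 = 216.

216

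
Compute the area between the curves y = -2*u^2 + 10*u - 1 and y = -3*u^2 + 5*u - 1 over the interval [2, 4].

146/3

On [2, 4], (-2*u^2 + 10*u - 1) - (-3*u^2 + 5*u - 1) = u^2 + 5*u is ≥ 0 throughout, so the area is a single integral of |u^2 + 5*u|.
∫[2,4] (u^2 + 5*u) du = 146/3.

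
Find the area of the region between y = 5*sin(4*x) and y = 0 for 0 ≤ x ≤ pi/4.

5/2

On [0, pi/4], (5*sin(4*x)) - (0) = 5*sin(4*x) is ≥ 0 throughout, so the area is a single integral of |5*sin(4*x)|.
∫[0,pi/4] (5*sin(4*x)) dx = 5/2.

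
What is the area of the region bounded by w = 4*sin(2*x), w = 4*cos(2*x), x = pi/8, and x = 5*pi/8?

4*sqrt(2)

On [pi/8, 5*pi/8], (4*sin(2*x)) - (4*cos(2*x)) = 4*sin(2*x) - 4*cos(2*x) is ≥ 0 throughout, so the area is a single integral of |4*sin(2*x) - 4*cos(2*x)|.
∫[pi/8,5*pi/8] (4*sin(2*x) - 4*cos(2*x)) dx = 4*sqrt(2).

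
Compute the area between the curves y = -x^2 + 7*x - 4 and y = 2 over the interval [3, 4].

37/6

On [3, 4], (-x^2 + 7*x - 4) - (2) = -x^2 + 7*x - 6 is ≥ 0 throughout, so the area is a single integral of |-x^2 + 7*x - 6|.
∫[3,4] (-x^2 + 7*x - 6) dx = 37/6.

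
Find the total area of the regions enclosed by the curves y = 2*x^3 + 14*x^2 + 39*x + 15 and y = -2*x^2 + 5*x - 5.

Set the curves equal: 2*x^3 + 14*x^2 + 39*x + 15 = -2*x^2 + 5*x - 5, so 2*x^3 + 16*x^2 + 34*x + 20 = 0, which factors as 2*(x + 1)*(x + 2)*(x + 5) = 0. The curves meet at x = -5, -2, -1.
On [-5, -2], y = 2*x^3 + 14*x^2 + 39*x + 15 is on top; that piece has area ∫[-5,-2] (2*x^3 + 16*x^2 + 34*x + 20) dx = 45/2.
On [-2, -1], y = -2*x^2 + 5*x - 5 is on top; that piece has area ∫[-2,-1] (-(2*x^3 + 16*x^2 + 34*x + 20)) dx = 7/6.
Total enclosed area = 45/2 + 7/6 = 71/3.

71/3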